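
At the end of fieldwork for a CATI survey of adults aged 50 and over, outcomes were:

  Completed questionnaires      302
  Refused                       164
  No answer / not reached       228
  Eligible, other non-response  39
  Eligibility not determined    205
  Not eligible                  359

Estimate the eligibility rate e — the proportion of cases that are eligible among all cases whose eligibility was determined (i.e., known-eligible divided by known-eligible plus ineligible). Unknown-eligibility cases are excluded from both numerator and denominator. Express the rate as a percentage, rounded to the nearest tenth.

Determined eligible → 302 + 164 + 228 + 39 = 733
e = 733 / (733 + 359) = 733 / 1092 = 0.6712

67.1%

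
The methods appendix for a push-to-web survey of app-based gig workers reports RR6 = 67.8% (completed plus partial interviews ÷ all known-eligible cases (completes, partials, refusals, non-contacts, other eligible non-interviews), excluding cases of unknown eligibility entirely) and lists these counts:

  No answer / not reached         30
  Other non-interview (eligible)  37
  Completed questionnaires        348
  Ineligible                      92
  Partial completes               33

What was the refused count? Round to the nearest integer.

114

Num: 348 + 33 = 381
RR6 = 381 / D = 0.678
D = 381 / 0.678 = 561.9
Remaining denominator categories sum to 448
refused = 561.9 − 448 ≈ 114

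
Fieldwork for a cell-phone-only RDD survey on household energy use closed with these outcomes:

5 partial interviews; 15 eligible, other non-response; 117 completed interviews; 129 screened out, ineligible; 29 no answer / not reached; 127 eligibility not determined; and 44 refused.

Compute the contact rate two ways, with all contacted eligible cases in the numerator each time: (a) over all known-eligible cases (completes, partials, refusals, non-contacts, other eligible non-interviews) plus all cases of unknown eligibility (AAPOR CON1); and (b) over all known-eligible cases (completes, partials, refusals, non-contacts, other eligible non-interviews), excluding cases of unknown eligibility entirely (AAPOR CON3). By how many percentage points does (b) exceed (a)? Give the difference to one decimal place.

32.5

Num: 117 + 5 + 44 + 15 = 181
Base: 117 + 5 + 44 + 29 + 15 + 127 = 337
CON1 = 181 / 337 = 0.5371
Base: 117 + 5 + 44 + 29 + 15 = 210
CON3 = 181 / 210 = 0.8619
Difference = 86.19 − 53.71 = 32.48 percentage points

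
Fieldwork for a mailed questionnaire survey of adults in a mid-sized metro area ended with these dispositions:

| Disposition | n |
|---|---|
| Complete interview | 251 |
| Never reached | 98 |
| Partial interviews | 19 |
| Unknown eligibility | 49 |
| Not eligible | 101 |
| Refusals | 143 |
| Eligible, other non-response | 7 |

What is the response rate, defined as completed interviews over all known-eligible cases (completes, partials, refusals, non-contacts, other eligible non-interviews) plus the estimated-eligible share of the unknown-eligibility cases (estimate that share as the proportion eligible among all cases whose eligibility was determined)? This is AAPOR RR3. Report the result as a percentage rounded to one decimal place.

Numerator → 251
Determined eligible → 251 + 19 + 143 + 98 + 7 = 518
e = 518 / (518 + 101) = 518 / 619 = 0.8368
Estimated eligible among unknowns → 0.8368 × 49 = 41.00
Denom → 518 + 41.00 = 559.00
RR3 = 251 / 559.00 = 0.4490

44.9%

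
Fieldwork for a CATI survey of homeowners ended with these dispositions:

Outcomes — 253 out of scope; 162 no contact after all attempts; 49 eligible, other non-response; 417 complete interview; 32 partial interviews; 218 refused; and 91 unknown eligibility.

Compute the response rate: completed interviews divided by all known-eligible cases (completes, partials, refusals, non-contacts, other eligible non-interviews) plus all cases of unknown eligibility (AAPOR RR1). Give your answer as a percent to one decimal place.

43.0%

Top → 417
Base → 417 + 32 + 218 + 162 + 49 + 91 = 969
RR1 = 417 / 969 = 0.4303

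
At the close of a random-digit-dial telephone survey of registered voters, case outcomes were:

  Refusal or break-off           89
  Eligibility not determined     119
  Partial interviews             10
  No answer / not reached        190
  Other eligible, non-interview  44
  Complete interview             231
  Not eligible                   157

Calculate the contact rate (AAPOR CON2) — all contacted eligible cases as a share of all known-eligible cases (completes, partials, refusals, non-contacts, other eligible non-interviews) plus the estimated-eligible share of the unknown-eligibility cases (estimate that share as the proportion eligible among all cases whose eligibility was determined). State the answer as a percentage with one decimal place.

56.9%

Num: 231 + 10 + 89 + 44 = 374
Known eligible: 231 + 10 + 89 + 190 + 44 = 564
e = 564 / (564 + 157) = 564 / 721 = 0.7822
e × U: 0.7822 × 119 = 93.08
Denom: 564 + 93.08 = 657.08
CON2 = 374 / 657.08 = 0.5692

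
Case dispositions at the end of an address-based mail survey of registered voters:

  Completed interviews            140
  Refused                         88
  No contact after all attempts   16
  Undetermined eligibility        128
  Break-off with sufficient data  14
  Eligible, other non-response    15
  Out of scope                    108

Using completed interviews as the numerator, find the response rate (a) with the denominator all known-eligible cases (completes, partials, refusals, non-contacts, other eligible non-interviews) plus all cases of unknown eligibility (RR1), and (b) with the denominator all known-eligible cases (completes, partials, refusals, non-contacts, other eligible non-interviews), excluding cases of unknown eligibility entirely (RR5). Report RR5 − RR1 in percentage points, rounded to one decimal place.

16.4

Num = 140
Denom = 140 + 14 + 88 + 16 + 15 + 128 = 401
RR1 = 140 / 401 = 0.3491
Denom = 140 + 14 + 88 + 16 + 15 = 273
RR5 = 140 / 273 = 0.5128
Difference = 51.28 − 34.91 = 16.37 percentage points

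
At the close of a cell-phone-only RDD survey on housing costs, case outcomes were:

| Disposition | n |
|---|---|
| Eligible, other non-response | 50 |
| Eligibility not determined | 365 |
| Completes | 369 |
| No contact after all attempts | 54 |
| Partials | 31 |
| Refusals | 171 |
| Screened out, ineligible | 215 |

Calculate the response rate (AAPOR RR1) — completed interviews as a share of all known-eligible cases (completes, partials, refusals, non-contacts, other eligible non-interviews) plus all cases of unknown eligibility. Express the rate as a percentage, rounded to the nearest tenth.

Numerator → 369
Base → 369 + 31 + 171 + 54 + 50 + 365 = 1040
RR1 = 369 / 1040 = 0.3548

35.5%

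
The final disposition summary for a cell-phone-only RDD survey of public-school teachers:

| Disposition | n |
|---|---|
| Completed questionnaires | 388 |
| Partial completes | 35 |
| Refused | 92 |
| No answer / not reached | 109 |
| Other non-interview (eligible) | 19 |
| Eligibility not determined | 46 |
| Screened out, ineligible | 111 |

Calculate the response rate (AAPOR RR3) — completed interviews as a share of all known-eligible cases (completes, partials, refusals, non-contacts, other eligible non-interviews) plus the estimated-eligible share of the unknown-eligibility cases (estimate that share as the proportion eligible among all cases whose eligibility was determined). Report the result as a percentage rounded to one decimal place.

56.9%

Numerator = 388
Known eligible = 388 + 35 + 92 + 109 + 19 = 643
e = 643 / (643 + 111) = 643 / 754 = 0.8528
Eligible share of unknowns = 0.8528 × 46 = 39.23
Denominator = 643 + 39.23 = 682.23
RR3 = 388 / 682.23 = 0.5687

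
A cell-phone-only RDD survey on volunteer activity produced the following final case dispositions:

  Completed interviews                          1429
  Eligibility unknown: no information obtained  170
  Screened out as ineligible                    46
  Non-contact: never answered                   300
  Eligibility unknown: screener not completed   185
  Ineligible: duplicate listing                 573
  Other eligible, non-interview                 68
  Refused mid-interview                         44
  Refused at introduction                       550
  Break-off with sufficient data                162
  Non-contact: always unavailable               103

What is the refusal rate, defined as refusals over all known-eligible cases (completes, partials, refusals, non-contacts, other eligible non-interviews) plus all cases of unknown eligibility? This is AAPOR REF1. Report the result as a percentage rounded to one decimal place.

Refused = 550 + 44 = 594
No answer / not reached = 300 + 103 = 403
Undetermined eligibility = 185 + 170 = 355
Not eligible = 46 + 573 = 619
Top → 594
Denominator → 1429 + 162 + 594 + 403 + 68 + 355 = 3011
REF1 = 594 / 3011 = 0.1973

19.7%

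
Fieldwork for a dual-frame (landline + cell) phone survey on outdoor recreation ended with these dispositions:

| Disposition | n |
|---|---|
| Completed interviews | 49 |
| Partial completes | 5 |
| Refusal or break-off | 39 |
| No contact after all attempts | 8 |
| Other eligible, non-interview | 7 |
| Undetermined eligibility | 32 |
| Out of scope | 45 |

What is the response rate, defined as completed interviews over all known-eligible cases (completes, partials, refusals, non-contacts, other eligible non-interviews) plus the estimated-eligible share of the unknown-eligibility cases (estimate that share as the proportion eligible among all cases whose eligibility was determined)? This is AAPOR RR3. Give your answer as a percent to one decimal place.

37.5%

Num → 49
Eligible (known) → 49 + 5 + 39 + 8 + 7 = 108
e = 108 / (108 + 45) = 108 / 153 = 0.7059
e × U → 0.7059 × 32 = 22.59
Denom → 108 + 22.59 = 130.59
RR3 = 49 / 130.59 = 0.3752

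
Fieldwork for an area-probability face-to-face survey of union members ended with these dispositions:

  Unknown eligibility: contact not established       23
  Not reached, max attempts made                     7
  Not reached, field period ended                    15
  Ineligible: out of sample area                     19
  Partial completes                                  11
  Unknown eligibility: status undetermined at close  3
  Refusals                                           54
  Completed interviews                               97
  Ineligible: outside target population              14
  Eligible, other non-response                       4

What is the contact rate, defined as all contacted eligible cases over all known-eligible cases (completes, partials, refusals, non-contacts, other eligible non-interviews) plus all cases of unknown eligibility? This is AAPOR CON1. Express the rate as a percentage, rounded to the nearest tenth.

Never reached = 15 + 7 = 22
Undetermined eligibility = 23 + 3 = 26
Ineligible = 14 + 19 = 33
Num → 97 + 11 + 54 + 4 = 166
Denom → 97 + 11 + 54 + 22 + 4 + 26 = 214
CON1 = 166 / 214 = 0.7757

77.6%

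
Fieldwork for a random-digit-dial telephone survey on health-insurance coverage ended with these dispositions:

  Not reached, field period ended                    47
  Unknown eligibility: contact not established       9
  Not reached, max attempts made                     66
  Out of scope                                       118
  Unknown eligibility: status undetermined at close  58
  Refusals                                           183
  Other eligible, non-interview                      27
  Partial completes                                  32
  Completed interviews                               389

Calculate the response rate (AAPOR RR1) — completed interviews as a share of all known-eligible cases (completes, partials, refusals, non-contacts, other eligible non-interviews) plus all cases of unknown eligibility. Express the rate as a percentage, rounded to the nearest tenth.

No contact after all attempts = 47 + 66 = 113
Eligibility not determined = 9 + 58 = 67
Numerator → 389
Denominator → 389 + 32 + 183 + 113 + 27 + 67 = 811
RR1 = 389 / 811 = 0.4797

48.0%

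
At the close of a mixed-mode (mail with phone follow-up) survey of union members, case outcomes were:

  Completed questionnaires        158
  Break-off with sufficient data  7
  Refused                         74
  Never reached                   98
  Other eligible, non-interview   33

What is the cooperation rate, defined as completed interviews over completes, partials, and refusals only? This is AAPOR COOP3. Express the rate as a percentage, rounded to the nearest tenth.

66.1%

Num → 158
Denominator → 158 + 7 + 74 = 239
COOP3 = 158 / 239 = 0.6611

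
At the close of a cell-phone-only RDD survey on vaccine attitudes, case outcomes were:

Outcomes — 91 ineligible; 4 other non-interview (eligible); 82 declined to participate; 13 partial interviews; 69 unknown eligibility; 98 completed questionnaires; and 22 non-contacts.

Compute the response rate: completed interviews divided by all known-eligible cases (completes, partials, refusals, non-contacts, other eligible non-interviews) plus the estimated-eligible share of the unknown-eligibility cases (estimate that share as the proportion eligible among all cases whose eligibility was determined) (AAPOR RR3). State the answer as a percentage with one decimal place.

36.6%

Numerator = 98
Eligible (known) = 98 + 13 + 82 + 22 + 4 = 219
e = 219 / (219 + 91) = 219 / 310 = 0.7065
e × U = 0.7065 × 69 = 48.75
Denom = 219 + 48.75 = 267.75
RR3 = 98 / 267.75 = 0.3660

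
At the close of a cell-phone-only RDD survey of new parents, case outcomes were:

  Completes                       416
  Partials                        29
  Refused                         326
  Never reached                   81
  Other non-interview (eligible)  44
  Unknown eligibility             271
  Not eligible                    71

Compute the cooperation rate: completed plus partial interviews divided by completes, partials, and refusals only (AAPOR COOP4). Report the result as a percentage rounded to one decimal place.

Numerator: 416 + 29 = 445
Denom: 416 + 29 + 326 = 771
COOP4 = 445 / 771 = 0.5772

57.7%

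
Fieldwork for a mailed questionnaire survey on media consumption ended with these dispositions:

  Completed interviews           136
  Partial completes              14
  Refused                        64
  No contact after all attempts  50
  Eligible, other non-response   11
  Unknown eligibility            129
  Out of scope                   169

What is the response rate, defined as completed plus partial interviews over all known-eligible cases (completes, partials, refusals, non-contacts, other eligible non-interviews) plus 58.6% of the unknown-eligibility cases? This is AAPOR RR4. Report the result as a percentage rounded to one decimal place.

42.8%

Num = 136 + 14 = 150
Known eligible = 136 + 14 + 64 + 50 + 11 = 275
e × U = 0.5860 × 129 = 75.59
Denom = 275 + 75.59 = 350.59
RR4 = 150 / 350.59 = 0.4279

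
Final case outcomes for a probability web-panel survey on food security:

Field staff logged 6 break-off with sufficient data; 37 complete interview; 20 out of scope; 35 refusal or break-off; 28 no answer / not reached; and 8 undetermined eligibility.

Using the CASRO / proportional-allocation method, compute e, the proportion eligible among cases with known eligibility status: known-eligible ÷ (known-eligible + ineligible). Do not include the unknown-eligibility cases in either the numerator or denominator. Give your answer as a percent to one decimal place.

84.1%

Determined eligible: 37 + 6 + 35 + 28 = 106
e = 106 / (106 + 20) = 106 / 126 = 0.8413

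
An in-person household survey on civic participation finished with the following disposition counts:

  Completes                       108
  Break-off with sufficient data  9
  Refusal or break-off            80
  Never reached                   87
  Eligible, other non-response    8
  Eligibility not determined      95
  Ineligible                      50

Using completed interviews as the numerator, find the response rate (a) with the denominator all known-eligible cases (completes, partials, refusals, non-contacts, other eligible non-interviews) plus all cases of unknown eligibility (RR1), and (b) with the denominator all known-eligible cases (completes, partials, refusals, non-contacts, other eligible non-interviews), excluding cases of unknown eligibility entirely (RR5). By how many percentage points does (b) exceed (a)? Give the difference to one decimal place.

Top = 108
Denominator = 108 + 9 + 80 + 87 + 8 + 95 = 387
RR1 = 108 / 387 = 0.2791
Denominator = 108 + 9 + 80 + 87 + 8 = 292
RR5 = 108 / 292 = 0.3699
Difference = 36.99 − 27.91 = 9.08 percentage points

9.1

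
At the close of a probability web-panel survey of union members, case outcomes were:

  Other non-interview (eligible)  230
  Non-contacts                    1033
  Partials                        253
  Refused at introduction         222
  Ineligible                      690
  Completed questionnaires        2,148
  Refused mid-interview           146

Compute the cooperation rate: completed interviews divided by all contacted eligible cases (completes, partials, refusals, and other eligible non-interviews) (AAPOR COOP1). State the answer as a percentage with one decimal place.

71.6%

Refusal or break-off = 222 + 146 = 368
Top = 2148
Base = 2148 + 253 + 368 + 230 = 2999
COOP1 = 2148 / 2999 = 0.7162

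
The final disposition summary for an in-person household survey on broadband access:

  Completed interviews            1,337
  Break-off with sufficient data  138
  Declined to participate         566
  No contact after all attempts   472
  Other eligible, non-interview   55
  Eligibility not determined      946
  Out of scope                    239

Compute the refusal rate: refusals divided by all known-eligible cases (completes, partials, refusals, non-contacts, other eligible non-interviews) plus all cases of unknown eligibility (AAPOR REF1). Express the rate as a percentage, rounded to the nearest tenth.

16.1%

Top: 566
Base: 1337 + 138 + 566 + 472 + 55 + 946 = 3514
REF1 = 566 / 3514 = 0.1611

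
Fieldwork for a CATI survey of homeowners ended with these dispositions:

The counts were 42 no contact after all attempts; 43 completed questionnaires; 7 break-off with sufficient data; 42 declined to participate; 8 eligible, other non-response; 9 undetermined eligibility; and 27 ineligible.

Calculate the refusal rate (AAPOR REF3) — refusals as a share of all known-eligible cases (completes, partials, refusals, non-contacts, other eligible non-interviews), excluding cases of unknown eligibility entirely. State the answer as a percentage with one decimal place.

Num: 42
Denominator: 43 + 7 + 42 + 42 + 8 = 142
REF3 = 42 / 142 = 0.2958

29.6%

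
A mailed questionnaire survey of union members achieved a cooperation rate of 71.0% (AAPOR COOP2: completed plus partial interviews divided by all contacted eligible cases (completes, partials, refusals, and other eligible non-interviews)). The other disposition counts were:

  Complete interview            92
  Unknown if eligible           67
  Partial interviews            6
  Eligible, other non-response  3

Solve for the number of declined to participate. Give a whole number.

37

Top → 92 + 6 = 98
COOP2 = 98 / D = 0.710
D = 98 / 0.710 = 138.0
Rest of base = 101
declined to participate = 138.0 − 101 ≈ 37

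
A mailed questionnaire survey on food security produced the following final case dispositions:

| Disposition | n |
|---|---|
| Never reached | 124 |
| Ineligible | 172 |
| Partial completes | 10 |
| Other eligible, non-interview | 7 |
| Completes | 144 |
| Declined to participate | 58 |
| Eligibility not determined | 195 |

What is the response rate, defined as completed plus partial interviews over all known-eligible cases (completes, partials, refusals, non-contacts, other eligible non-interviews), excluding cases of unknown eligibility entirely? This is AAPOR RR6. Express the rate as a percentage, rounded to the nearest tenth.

44.9%

Num = 144 + 10 = 154
Denominator = 144 + 10 + 58 + 124 + 7 = 343
RR6 = 154 / 343 = 0.4490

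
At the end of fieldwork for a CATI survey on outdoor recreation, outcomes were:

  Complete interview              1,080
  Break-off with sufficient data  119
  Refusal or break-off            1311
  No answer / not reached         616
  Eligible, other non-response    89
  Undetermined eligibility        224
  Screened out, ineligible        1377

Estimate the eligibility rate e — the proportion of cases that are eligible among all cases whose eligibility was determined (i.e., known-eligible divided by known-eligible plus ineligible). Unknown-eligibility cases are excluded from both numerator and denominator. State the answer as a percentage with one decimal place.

70.0%

Determined eligible = 1080 + 119 + 1311 + 616 + 89 = 3215
e = 3215 / (3215 + 1377) = 3215 / 4592 = 0.7001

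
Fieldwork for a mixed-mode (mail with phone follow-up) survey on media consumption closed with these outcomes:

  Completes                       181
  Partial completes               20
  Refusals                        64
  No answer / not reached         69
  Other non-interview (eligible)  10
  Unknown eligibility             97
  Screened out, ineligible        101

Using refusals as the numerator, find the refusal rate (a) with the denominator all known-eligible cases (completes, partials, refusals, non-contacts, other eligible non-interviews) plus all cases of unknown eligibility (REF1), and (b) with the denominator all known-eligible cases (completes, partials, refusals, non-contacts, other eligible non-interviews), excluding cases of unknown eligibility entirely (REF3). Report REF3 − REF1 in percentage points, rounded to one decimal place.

4.1

Num = 64
Base = 181 + 20 + 64 + 69 + 10 + 97 = 441
REF1 = 64 / 441 = 0.1451
Base = 181 + 20 + 64 + 69 + 10 = 344
REF3 = 64 / 344 = 0.1860
Difference = 18.60 − 14.51 = 4.09 percentage points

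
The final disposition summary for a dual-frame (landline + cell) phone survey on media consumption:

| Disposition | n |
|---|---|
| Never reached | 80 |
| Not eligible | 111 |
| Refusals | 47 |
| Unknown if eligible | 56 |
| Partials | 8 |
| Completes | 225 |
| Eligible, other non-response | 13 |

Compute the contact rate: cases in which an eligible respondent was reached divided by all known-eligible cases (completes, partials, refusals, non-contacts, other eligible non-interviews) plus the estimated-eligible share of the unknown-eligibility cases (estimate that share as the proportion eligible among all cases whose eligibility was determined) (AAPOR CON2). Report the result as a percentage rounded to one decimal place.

Numerator = 225 + 8 + 47 + 13 = 293
Determined eligible = 225 + 8 + 47 + 80 + 13 = 373
e = 373 / (373 + 111) = 373 / 484 = 0.7707
Estimated eligible among unknowns = 0.7707 × 56 = 43.16
Denominator = 373 + 43.16 = 416.16
CON2 = 293 / 416.16 = 0.7041

70.4%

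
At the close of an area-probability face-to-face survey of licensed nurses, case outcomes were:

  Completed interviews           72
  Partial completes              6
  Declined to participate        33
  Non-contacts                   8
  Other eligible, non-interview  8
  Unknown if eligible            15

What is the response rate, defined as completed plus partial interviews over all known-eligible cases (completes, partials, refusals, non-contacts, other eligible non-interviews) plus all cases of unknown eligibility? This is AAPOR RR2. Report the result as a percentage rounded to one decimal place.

Top → 72 + 6 = 78
Denom → 72 + 6 + 33 + 8 + 8 + 15 = 142
RR2 = 78 / 142 = 0.5493

54.9%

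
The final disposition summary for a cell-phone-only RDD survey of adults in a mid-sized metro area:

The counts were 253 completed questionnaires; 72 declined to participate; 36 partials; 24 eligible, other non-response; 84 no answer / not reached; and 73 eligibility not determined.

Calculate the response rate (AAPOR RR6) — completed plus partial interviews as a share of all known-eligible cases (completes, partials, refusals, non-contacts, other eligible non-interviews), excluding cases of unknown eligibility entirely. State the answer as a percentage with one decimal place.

Top = 253 + 36 = 289
Denom = 253 + 36 + 72 + 84 + 24 = 469
RR6 = 289 / 469 = 0.6162

61.6%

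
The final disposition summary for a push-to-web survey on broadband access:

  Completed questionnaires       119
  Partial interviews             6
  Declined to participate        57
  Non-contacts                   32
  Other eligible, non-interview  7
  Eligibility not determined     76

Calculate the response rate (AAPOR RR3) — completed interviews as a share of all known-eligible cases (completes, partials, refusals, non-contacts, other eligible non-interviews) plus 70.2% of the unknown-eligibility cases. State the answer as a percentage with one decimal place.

43.4%

Num → 119
Eligible (known) → 119 + 6 + 57 + 32 + 7 = 221
e × U → 0.7020 × 76 = 53.35
Denominator → 221 + 53.35 = 274.35
RR3 = 119 / 274.35 = 0.4338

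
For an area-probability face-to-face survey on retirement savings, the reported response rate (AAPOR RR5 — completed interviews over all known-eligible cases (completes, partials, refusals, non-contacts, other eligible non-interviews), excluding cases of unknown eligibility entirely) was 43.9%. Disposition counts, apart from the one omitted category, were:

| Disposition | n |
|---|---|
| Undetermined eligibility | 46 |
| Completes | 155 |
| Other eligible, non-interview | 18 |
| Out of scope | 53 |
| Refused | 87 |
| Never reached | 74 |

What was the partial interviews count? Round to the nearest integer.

19

RR5 = 155 / D = 0.439
D = 155 / 0.439 = 353.1
Remaining denominator categories sum to 334
partial interviews = 353.1 − 334 ≈ 19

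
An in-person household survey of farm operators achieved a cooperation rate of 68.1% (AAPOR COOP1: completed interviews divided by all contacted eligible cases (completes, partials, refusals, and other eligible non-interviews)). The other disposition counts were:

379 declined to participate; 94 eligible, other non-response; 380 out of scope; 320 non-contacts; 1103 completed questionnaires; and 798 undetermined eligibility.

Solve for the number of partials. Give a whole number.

COOP1 = 1103 / D = 0.681
D = 1103 / 0.681 = 1619.7
Other denominator terms total 1576
partials = 1619.7 − 1576 ≈ 44

44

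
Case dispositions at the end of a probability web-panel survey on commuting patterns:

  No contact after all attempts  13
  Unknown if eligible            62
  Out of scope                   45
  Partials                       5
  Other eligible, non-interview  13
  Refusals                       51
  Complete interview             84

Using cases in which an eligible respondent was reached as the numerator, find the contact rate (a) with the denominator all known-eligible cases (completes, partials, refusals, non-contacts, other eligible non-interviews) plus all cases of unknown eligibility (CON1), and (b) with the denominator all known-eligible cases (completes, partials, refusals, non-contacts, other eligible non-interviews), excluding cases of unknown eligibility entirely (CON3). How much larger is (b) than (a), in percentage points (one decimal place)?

Numerator = 84 + 5 + 51 + 13 = 153
Base = 84 + 5 + 51 + 13 + 13 + 62 = 228
CON1 = 153 / 228 = 0.6711
Base = 84 + 5 + 51 + 13 + 13 = 166
CON3 = 153 / 166 = 0.9217
Difference = 92.17 − 67.11 = 25.06 percentage points

25.1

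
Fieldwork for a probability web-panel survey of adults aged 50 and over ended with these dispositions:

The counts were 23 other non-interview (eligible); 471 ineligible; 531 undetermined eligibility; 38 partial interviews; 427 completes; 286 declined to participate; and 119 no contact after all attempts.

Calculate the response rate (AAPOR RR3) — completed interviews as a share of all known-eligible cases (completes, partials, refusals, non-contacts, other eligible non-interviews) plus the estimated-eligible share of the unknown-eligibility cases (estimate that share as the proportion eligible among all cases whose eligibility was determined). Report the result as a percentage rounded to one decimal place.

Top → 427
Eligible (known) → 427 + 38 + 286 + 119 + 23 = 893
e = 893 / (893 + 471) = 893 / 1364 = 0.6547
e × U → 0.6547 × 531 = 347.65
Denom → 893 + 347.65 = 1240.65
RR3 = 427 / 1240.65 = 0.3442

34.4%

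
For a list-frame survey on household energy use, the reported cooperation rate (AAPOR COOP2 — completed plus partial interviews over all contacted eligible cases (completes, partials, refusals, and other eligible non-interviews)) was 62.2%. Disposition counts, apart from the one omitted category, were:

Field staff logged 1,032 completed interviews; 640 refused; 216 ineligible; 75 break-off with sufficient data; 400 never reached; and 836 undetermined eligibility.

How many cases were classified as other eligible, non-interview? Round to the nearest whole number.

33

Num → 1032 + 75 = 1107
COOP2 = 1107 / D = 0.622
D = 1107 / 0.622 = 1779.7
Other denominator terms total 1747
other eligible, non-interview = 1779.7 − 1747 ≈ 33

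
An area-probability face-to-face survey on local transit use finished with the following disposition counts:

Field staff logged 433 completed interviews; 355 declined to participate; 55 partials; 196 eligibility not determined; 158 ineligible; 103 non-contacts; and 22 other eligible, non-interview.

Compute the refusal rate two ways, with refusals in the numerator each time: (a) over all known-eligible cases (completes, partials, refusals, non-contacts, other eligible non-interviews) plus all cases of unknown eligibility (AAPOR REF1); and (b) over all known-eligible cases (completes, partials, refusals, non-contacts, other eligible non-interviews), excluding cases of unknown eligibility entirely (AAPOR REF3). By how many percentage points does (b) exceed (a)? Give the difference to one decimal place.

6.2

Num = 355
Base = 433 + 55 + 355 + 103 + 22 + 196 = 1164
REF1 = 355 / 1164 = 0.3050
Base = 433 + 55 + 355 + 103 + 22 = 968
REF3 = 355 / 968 = 0.3667
Difference = 36.67 − 30.50 = 6.17 percentage points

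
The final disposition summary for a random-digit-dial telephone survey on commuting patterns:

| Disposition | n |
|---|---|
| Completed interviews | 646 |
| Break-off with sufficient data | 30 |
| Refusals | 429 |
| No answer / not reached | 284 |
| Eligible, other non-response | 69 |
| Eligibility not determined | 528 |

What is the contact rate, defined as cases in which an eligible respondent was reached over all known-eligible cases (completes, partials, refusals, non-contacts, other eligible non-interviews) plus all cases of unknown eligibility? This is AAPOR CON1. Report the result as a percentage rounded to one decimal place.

Num: 646 + 30 + 429 + 69 = 1174
Denominator: 646 + 30 + 429 + 284 + 69 + 528 = 1986
CON1 = 1174 / 1986 = 0.5911

59.1%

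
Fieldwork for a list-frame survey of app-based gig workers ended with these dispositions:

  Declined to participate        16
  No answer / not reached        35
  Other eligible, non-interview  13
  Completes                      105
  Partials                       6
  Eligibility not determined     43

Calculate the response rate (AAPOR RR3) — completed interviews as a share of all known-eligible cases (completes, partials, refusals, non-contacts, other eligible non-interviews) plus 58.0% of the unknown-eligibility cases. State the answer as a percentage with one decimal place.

Num: 105
Eligible (known): 105 + 6 + 16 + 35 + 13 = 175
e × U: 0.5800 × 43 = 24.94
Base: 175 + 24.94 = 199.94
RR3 = 105 / 199.94 = 0.5252

52.5%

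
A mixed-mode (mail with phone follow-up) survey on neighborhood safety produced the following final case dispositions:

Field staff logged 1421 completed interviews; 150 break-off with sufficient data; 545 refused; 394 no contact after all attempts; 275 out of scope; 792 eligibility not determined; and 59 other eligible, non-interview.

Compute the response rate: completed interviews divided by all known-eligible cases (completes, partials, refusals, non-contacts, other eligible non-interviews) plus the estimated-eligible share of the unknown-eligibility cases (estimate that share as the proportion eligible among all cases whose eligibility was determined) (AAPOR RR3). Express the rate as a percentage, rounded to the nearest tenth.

Top → 1421
Determined eligible → 1421 + 150 + 545 + 394 + 59 = 2569
e = 2569 / (2569 + 275) = 2569 / 2844 = 0.9033
e × U → 0.9033 × 792 = 715.41
Denominator → 2569 + 715.41 = 3284.41
RR3 = 1421 / 3284.41 = 0.4327

43.3%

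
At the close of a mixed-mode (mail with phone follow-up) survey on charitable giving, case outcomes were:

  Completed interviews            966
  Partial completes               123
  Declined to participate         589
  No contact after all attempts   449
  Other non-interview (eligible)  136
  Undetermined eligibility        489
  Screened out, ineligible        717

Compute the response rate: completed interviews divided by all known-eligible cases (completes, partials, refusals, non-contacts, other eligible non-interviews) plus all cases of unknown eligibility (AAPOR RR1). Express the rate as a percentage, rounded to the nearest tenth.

Num → 966
Denom → 966 + 123 + 589 + 449 + 136 + 489 = 2752
RR1 = 966 / 2752 = 0.3510

35.1%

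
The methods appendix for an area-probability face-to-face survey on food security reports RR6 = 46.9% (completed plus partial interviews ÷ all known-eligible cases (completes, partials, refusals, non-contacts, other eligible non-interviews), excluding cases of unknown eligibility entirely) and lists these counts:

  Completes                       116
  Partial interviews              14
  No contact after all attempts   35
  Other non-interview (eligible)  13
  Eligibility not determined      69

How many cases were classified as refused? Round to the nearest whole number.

99

Top → 116 + 14 = 130
RR6 = 130 / D = 0.469
D = 130 / 0.469 = 277.2
Remaining denominator categories sum to 178
refused = 277.2 − 178 ≈ 99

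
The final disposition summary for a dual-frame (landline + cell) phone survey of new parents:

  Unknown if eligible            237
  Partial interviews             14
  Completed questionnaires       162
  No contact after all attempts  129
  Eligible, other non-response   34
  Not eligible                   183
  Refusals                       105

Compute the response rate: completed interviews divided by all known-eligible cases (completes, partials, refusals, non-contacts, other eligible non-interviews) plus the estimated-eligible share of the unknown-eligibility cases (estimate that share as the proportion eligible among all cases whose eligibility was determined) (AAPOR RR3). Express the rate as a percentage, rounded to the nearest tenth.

Num = 162
Known eligible = 162 + 14 + 105 + 129 + 34 = 444
e = 444 / (444 + 183) = 444 / 627 = 0.7081
e × U = 0.7081 × 237 = 167.82
Base = 444 + 167.82 = 611.82
RR3 = 162 / 611.82 = 0.2648

26.5%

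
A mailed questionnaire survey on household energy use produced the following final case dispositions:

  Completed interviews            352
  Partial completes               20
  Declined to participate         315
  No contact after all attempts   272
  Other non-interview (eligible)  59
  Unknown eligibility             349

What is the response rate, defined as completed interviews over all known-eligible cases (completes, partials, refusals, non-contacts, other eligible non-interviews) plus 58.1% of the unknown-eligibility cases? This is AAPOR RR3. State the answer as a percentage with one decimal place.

28.8%

Num → 352
Known eligible → 352 + 20 + 315 + 272 + 59 = 1018
Eligible share of unknowns → 0.5810 × 349 = 202.77
Base → 1018 + 202.77 = 1220.77
RR3 = 352 / 1220.77 = 0.2883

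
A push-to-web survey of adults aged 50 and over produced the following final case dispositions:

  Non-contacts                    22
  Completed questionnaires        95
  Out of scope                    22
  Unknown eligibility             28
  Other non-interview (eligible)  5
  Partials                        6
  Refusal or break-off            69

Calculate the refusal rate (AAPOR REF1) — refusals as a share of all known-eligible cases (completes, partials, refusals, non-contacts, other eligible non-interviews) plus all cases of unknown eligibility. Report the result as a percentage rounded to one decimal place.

Numerator → 69
Denominator → 95 + 6 + 69 + 22 + 5 + 28 = 225
REF1 = 69 / 225 = 0.3067

30.7%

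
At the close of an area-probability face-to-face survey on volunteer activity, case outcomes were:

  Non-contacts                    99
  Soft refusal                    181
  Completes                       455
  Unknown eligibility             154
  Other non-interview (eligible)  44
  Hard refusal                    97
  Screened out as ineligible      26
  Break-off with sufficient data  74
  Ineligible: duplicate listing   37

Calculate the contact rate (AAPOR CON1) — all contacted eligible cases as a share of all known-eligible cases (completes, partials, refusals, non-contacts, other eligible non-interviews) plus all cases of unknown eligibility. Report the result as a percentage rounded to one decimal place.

77.1%

Declined to participate = 97 + 181 = 278
Not eligible = 26 + 37 = 63
Num → 455 + 74 + 278 + 44 = 851
Denominator → 455 + 74 + 278 + 99 + 44 + 154 = 1104
CON1 = 851 / 1104 = 0.7708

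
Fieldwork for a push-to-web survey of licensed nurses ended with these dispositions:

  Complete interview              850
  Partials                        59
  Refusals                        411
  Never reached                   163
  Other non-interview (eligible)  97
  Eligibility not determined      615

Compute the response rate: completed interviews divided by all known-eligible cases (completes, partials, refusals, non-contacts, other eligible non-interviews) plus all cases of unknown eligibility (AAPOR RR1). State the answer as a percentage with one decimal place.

Numerator: 850
Base: 850 + 59 + 411 + 163 + 97 + 615 = 2195
RR1 = 850 / 2195 = 0.3872

38.7%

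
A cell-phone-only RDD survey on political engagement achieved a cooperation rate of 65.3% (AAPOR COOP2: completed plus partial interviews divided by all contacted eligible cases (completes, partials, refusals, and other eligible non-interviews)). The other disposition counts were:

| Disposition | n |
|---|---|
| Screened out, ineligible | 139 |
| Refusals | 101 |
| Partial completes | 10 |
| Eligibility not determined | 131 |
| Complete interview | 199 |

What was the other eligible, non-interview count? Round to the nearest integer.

10

Numerator = 199 + 10 = 209
COOP2 = 209 / D = 0.653
D = 209 / 0.653 = 320.1
Other denominator terms total 310
other eligible, non-interview = 320.1 − 310 ≈ 10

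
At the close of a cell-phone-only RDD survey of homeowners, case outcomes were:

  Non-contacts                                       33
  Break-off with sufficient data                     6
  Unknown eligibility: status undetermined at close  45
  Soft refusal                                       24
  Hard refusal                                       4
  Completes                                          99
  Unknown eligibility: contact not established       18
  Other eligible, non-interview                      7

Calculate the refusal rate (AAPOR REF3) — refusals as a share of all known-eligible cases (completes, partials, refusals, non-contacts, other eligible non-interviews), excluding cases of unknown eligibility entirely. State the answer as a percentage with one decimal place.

16.2%

Refusal or break-off = 4 + 24 = 28
Unknown eligibility = 18 + 45 = 63
Top → 28
Base → 99 + 6 + 28 + 33 + 7 = 173
REF3 = 28 / 173 = 0.1618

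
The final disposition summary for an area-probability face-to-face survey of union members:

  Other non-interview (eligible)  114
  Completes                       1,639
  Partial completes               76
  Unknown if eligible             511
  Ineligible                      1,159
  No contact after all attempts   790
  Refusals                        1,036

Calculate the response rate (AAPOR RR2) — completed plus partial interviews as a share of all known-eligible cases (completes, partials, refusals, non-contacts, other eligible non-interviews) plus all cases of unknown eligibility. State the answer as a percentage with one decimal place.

Top → 1639 + 76 = 1715
Denominator → 1639 + 76 + 1036 + 790 + 114 + 511 = 4166
RR2 = 1715 / 4166 = 0.4117

41.2%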